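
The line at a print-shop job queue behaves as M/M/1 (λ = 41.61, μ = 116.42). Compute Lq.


ρ = 41.61/116.42 = 0.3574
Lq = ρ²/(1−ρ) = 0.1277/0.6426 = 0.1988

Final: 0.1988


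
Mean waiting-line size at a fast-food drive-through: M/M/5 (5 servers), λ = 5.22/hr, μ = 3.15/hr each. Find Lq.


a = λ/μ = 1.6571; ρ = a/5 = 0.3314
P₀ = 0.190163
Lq = P₀·a^c·ρ / (c!·(1−ρ)²) = 0.190163·12.49683·0.3314/(120·0.44699)
= 0.01468

Final: 0.01468


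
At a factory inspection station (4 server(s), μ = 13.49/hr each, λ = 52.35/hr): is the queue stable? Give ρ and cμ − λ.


Total capacity cμ = 4·13.49 = 53.96/hr
ρ = λ/(cμ) = 52.35/53.96 = 0.9702
Stable ⇔ ρ < 1: YES
Spare capacity = cμ − λ = 53.96 − 52.35 = 1.61/hr

Final: ρ = 0.9702; stable; margin = 1.61/hr


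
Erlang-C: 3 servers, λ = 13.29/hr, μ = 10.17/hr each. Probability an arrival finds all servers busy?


a = λ/μ = 1.3068; ρ = a/3 = 0.4356
P₀ = 0.261807 (from M/M/c formula)
C(c,a) = [a^c/(c!(1−ρ))]·P₀ = [2.23158/(6·0.5644)]·0.261807
= 0.65898·0.261807 = 0.172525

Final: 0.172525


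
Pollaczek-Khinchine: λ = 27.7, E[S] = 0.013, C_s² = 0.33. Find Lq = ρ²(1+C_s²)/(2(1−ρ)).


ρ = λ·E[S] = 27.7·0.013 = 0.3601
Lq = ρ²(1+C_s²)/(2(1−ρ)) = 0.1297·(1+0.33)/(2·0.6399)
= 0.1297·1.3300/1.2798 = 0.13476

Final: 0.13476


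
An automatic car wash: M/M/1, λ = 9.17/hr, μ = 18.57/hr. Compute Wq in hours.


ρ = 9.17/18.57 = 0.4938
Wq = ρ/(μ−λ) = 0.4938/(18.57 − 9.17) = 0.4938/9.40 = 0.05253 hr

Final: 0.05253 hr


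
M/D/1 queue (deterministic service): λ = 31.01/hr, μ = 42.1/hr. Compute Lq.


ρ = 31.01/42.1 = 0.7366
M/D/1: Lq = ρ²/(2(1−ρ)) = 0.5425/(2·0.2634) = 1.02982

Final: 1.02982


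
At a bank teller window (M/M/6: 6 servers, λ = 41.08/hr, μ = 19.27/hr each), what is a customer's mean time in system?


a = 2.1318; ρ = 0.3553; P₀ = 0.118364
Lq = P₀·a^c·ρ/(c!(1−ρ)²) = 0.01319
Wq = Lq/λ = 0.01319/41.08 = 0.0003211 hr
W = Wq + 1/μ = 0.0003211 + 0.05189 = 0.05222 hr

Final: 0.05222 hr


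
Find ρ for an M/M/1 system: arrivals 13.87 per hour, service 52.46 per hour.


ρ = λ/μ = 13.87/52.46 = 0.2644

Final: 0.2644


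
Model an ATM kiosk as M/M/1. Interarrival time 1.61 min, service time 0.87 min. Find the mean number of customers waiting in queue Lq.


λ = 60/1.61 = 37.2671 /hr
μ = 60/0.87 = 68.9655 /hr
ρ = λ/μ = 37.2671/68.9655 = 0.5404
Lq = ρ²/(1−ρ) = 0.2920/0.4596 = 0.6353

Final: 0.6353


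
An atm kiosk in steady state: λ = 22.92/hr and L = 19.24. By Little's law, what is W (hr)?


W = L/λ = 19.24/22.92 = 0.8394 hr

Final: 0.8394 hr


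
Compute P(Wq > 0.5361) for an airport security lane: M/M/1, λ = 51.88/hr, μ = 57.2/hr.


ρ = 51.88/57.2 = 0.9070
P(Wq > t) = ρ·e^{−(μ−λ)t} = 0.9070·e^{−2.8521}
= 0.9070·0.057726 = 0.052357

Final: 0.052357


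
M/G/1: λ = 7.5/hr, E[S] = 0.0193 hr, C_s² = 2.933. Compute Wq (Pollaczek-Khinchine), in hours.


ρ = λ·E[S] = 7.5·0.0193 = 0.1448
E[S²] = E[S]²(1+C_s²) = 0.0193²·(1+2.933) = 0.001465
Wq = λ·E[S²]/(2(1−ρ)) = 7.5·0.001465/(2·0.8552) = 0.006424 hr

Final: 0.006424 hr


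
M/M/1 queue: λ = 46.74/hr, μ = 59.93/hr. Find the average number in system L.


ρ = λ/μ = 46.74/59.93 = 0.7799
L = ρ/(1−ρ) = 0.7799/(1 − 0.7799) = 0.7799/0.2201 = 3.5436

Final: 3.5436


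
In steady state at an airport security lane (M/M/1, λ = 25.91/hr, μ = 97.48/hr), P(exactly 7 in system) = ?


ρ = 25.91/97.48 = 0.2658
P_n = (1−ρ)·ρ^n = (1 − 0.2658)·0.2658^7 = 0.7342·0.00009373 = 0.00006881

Final: 0.00006881


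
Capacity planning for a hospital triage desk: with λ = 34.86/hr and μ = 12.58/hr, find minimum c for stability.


Stability requires cμ > λ ⇔ c > λ/μ.
λ/μ = 34.86/12.58 = 2.7711
Minimum integer c = ⌊2.7711⌋ + 1 = 3
Check: 3·12.58 = 37.74 > 34.86, while 2·12.58 = 25.16 ≤ 34.86

Final: 3 servers


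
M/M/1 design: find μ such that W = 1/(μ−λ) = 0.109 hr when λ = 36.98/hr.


W = 1/(μ−λ) ⇒ μ − λ = 1/W = 1/0.109 = 9.1743
μ = λ + 1/W = 36.98 + 9.1743 = 46.1543 per hr

Final: 46.1543 /hr


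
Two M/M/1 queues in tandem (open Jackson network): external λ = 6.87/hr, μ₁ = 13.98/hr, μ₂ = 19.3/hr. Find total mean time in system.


Each node sees arrival rate λ = 6.87/hr (tandem ⇒ throughput preserved).
W₁ = 1/(μ₁−λ) = 1/(13.98−6.87) = 0.14065 hr
W₂ = 1/(μ₂−λ) = 1/(19.3−6.87) = 0.08045 hr
W_total = W₁ + W₂ = 0.14065 + 0.08045 = 0.22110 hr

Final: 0.22110 hr


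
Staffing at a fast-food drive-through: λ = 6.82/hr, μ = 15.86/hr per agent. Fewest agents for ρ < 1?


Stability requires cμ > λ ⇔ c > λ/μ.
λ/μ = 6.82/15.86 = 0.4300
Minimum integer c = ⌊0.4300⌋ + 1 = 1
Check: 1·15.86 = 15.86 > 6.82, while 0·15.86 = 0.00 ≤ 6.82

Final: 1 servers


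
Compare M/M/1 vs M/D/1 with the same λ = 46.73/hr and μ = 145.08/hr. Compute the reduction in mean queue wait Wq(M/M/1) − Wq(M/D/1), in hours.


ρ = 46.73/145.08 = 0.3221
Wq(M/M/1) = ρ/(μ−λ) = 0.3221/98.35 = 0.003275 hr
Wq(M/D/1) = ρ/(2(μ−λ)) = 0.001638 hr
Savings = 0.003275 − 0.001638 = 0.001638 hr

Final: 0.001638 hr


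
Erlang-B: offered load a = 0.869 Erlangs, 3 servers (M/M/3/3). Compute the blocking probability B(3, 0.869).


B(c,a) = (a^c/c!) / Σ_{k=0}^{c} a^k/k!
a^3/3! = 0.109372
Σ terms (k=0..3): 1.00000 + 0.86900 + 0.37758 + 0.10937 = 2.355953
B = 0.109372/2.355953 = 0.046424

Final: 0.046424


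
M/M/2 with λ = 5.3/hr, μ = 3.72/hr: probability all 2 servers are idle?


a = λ/μ = 5.3/3.72 = 1.4247; ρ = a/c = 0.7124
Σ_{k=0}^{1} a^k/k! (terms k=0..1) = 1.00000 + 1.42473 = 2.42473
Tail: a^2/(2!(1−ρ)) = 2.02986/(2·0.2876) = 3.52854
P₀ = 1/(2.42473 + 3.52854) = 1/5.95327 = 0.167975

Final: 0.167975


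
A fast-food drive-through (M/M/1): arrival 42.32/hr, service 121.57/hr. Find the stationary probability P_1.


ρ = 42.32/121.57 = 0.3481
P_n = (1−ρ)·ρ^n = (1 − 0.3481)·0.3481^1 = 0.6519·0.348112 = 0.226930

Final: 0.226930


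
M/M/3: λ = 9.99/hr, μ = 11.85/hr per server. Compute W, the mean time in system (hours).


a = 0.8430; ρ = 0.2810; P₀ = 0.427847
Lq = P₀·a^c·ρ/(c!(1−ρ)²) = 0.02323
Wq = Lq/λ = 0.02323/9.99 = 0.002325 hr
W = Wq + 1/μ = 0.002325 + 0.08439 = 0.08671 hr

Final: 0.08671 hr


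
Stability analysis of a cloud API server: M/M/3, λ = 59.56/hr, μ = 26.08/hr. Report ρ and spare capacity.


Total capacity cμ = 3·26.08 = 78.24/hr
ρ = λ/(cμ) = 59.56/78.24 = 0.7612
Stable ⇔ ρ < 1: YES
Spare capacity = cμ − λ = 78.24 − 59.56 = 18.68/hr

Final: ρ = 0.7612; stable; margin = 18.68/hr


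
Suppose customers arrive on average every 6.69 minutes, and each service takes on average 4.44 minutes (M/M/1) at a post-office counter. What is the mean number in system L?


λ = 60/6.69 = 8.9686 /hr
μ = 60/4.44 = 13.5135 /hr
ρ = λ/μ = 8.9686/13.5135 = 0.6637
L = ρ/(1−ρ) = 0.6637/0.3363 = 1.9733

Final: 1.9733


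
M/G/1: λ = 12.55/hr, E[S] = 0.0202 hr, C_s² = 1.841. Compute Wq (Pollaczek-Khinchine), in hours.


ρ = λ·E[S] = 12.55·0.0202 = 0.2535
E[S²] = E[S]²(1+C_s²) = 0.0202²·(1+1.841) = 0.001159
Wq = λ·E[S²]/(2(1−ρ)) = 12.55·0.001159/(2·0.7465) = 0.009745 hr

Final: 0.009745 hr


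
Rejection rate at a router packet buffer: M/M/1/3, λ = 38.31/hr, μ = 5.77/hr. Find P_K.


ρ = λ/μ = 38.31/5.77 = 6.6395
P_K = (1−ρ)ρ^K/(1−ρ^(K+1)) = (-5.6395·292.690763)/(1 − 1943.324631)
= -1650.633868/-1942.324631 = 0.849824

Final: 0.849824


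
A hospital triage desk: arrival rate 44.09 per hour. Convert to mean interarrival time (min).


Mean interarrival time = 1/λ = 1/44.09 hour = 0.02268 hour
In minutes: 0.02268 × 60 = 1.3609 min

Final: 1.3609 min


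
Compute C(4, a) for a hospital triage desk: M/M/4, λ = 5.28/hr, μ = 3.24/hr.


a = λ/μ = 1.6296; ρ = a/4 = 0.4074
P₀ = 0.193249 (from M/M/c formula)
C(c,a) = [a^c/(c!(1−ρ))]·P₀ = [7.05270/(24·0.5926)]·0.193249
= 0.49589·0.193249 = 0.095831

Final: 0.095831


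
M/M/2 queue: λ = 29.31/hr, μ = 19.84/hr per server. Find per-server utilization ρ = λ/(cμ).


ρ = λ/(cμ) = 29.31/(2·19.84) = 29.31/39.68 = 0.7387

Final: 0.7387


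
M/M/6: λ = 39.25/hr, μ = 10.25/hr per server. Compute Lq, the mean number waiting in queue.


a = λ/μ = 3.8293; ρ = a/6 = 0.6382
P₀ = 0.020225
Lq = P₀·a^c·ρ / (c!·(1−ρ)²) = 0.020225·3152.78804·0.6382/(720·0.13089)
= 0.43183

Final: 0.43183


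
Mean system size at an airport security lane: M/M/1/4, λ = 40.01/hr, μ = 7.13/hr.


ρ = 40.01/7.13 = 5.6115
L = ρ[1 − (K+1)ρ^K + Kρ^(K+1)] / [(1−ρ)(1−ρ^(K+1))]
Numerator: 5.6115·(1 − 5·991.553350 + 4·5564.102318) = 97076.956153
Denominator: (-4.6115)·(-5563.102318) = 25654.250242
L = 97076.956153/25654.250242 = 3.7840

Final: 3.7840


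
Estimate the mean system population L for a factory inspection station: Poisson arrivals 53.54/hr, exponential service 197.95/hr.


ρ = λ/μ = 53.54/197.95 = 0.2705
L = ρ/(1−ρ) = 0.2705/(1 − 0.2705) = 0.2705/0.7295 = 0.3707

Final: 0.3707


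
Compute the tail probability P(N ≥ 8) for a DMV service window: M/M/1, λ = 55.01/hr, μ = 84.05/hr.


ρ = 55.01/84.05 = 0.6545
P(N ≥ n) = ρ^n = 0.6545^8 = 0.033669

Final: 0.033669


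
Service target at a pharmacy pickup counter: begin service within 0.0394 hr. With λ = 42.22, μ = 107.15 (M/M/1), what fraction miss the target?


ρ = 42.22/107.15 = 0.3940
P(Wq > t) = ρ·e^{−(μ−λ)t} = 0.3940·e^{−2.5582}
= 0.3940·0.077441 = 0.030514

Final: 0.030514


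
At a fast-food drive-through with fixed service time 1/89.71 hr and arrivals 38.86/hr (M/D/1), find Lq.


ρ = 38.86/89.71 = 0.4332
M/D/1: Lq = ρ²/(2(1−ρ)) = 0.1876/(2·0.5668) = 0.16552

Final: 0.16552


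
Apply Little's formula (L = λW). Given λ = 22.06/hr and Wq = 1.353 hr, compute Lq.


Lq = λWq = 22.06·1.353 = 29.8472

Final: 29.8472


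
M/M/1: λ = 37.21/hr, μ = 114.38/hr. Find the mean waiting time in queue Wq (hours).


ρ = 37.21/114.38 = 0.3253
Wq = ρ/(μ−λ) = 0.3253/(114.38 − 37.21) = 0.3253/77.17 = 0.004216 hr

Final: 0.004216 hr


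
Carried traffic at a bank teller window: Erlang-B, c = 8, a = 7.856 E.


B(8,7.856) = 0.227546 (Erlang-B)
Carried load = a(1 − B) = 7.856·(1 − 0.227546) = 7.856·0.772454 = 6.0684 E

Final: 6.0684 Erlangs


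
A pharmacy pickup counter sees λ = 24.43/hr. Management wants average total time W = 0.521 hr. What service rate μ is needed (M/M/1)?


W = 1/(μ−λ) ⇒ μ − λ = 1/W = 1/0.521 = 1.9194
μ = λ + 1/W = 24.43 + 1.9194 = 26.3494 per hr

Final: 26.3494 /hr


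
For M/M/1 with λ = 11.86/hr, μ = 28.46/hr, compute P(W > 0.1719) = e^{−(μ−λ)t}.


W ~ Exponential(μ−λ) for M/M/1.
μ − λ = 28.46 − 11.86 = 16.6000
P(W > t) = e^{−(μ−λ)t} = e^{−2.8535} = 0.057640

Final: 0.057640


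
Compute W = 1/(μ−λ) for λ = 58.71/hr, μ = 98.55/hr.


W = 1/(μ−λ) = 1/(98.55 − 58.71) = 1/39.84 = 0.02510 hr

Final: 0.02510 hr


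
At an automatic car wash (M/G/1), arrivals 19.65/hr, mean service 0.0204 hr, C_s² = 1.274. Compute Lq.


ρ = λ·E[S] = 19.65·0.0204 = 0.4009
Lq = ρ²(1+C_s²)/(2(1−ρ)) = 0.1607·(1+1.274)/(2·0.5991)
= 0.1607·2.2740/1.1983 = 0.30494

Final: 0.30494


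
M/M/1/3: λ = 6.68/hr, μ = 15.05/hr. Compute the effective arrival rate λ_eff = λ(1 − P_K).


ρ = 0.4439; P_K = (1−ρ)ρ^3/(1−ρ^4) = 0.050594
λ_eff = λ(1 − P_K) = 6.68·(1 − 0.050594) = 6.68·0.949406 = 6.3420 /hr

Final: 6.3420 /hr


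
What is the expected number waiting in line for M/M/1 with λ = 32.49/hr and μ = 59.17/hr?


ρ = 32.49/59.17 = 0.5491
Lq = ρ²/(1−ρ) = 0.3015/0.4509 = 0.6687

Final: 0.6687


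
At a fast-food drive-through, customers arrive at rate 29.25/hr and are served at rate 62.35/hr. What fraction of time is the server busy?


ρ = λ/μ = 29.25/62.35 = 0.4691

Final: 0.4691


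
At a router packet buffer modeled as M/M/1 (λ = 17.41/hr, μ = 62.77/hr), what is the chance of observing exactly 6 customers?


ρ = 17.41/62.77 = 0.2774
P_n = (1−ρ)·ρ^n = (1 − 0.2774)·0.2774^6 = 0.7226·0.0004553 = 0.0003290

Final: 0.0003290


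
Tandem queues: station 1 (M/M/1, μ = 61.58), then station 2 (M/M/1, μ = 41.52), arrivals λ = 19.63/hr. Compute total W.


Each node sees arrival rate λ = 19.63/hr (tandem ⇒ throughput preserved).
W₁ = 1/(μ₁−λ) = 1/(61.58−19.63) = 0.02384 hr
W₂ = 1/(μ₂−λ) = 1/(41.52−19.63) = 0.04568 hr
W_total = W₁ + W₂ = 0.02384 + 0.04568 = 0.06952 hr

Final: 0.06952 hr


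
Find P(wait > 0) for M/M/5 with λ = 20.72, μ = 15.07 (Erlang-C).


a = λ/μ = 1.3749; ρ = a/5 = 0.2750
P₀ = 0.252609 (from M/M/c formula)
C(c,a) = [a^c/(c!(1−ρ))]·P₀ = [4.91340/(120·0.7250)]·0.252609
= 0.05647·0.252609 = 0.014266

Final: 0.014266


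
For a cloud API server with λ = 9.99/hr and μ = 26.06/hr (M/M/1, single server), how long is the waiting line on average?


ρ = 9.99/26.06 = 0.3833
Lq = ρ²/(1−ρ) = 0.1470/0.6167 = 0.2383

Final: 0.2383


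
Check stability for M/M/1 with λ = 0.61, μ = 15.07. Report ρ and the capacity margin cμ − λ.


Total capacity cμ = 1·15.07 = 15.07/hr
ρ = λ/(cμ) = 0.61/15.07 = 0.04048
Stable ⇔ ρ < 1: YES
Spare capacity = cμ − λ = 15.07 − 0.61 = 14.46/hr

Final: ρ = 0.04048; stable; margin = 14.46/hr


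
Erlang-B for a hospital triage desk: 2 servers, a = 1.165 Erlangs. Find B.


B(c,a) = (a^c/c!) / Σ_{k=0}^{c} a^k/k!
a^2/2! = 0.678613
Σ terms (k=0..2): 1.00000 + 1.16500 + 0.67861 = 2.843612
B = 0.678613/2.843612 = 0.238645

Final: 0.238645


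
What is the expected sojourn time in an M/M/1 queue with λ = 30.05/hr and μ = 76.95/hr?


W = 1/(μ−λ) = 1/(76.95 − 30.05) = 1/46.90 = 0.02132 hr

Final: 0.02132 hr


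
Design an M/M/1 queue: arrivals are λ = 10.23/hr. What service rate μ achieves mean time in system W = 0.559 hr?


W = 1/(μ−λ) ⇒ μ − λ = 1/W = 1/0.559 = 1.7889
μ = λ + 1/W = 10.23 + 1.7889 = 12.0189 per hr

Final: 12.0189 /hr


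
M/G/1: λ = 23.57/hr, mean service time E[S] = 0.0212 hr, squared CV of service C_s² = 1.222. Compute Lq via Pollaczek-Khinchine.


ρ = λ·E[S] = 23.57·0.0212 = 0.4997
Lq = ρ²(1+C_s²)/(2(1−ρ)) = 0.2497·(1+1.222)/(2·0.5003)
= 0.2497·2.2220/1.0006 = 0.55445

Final: 0.55445


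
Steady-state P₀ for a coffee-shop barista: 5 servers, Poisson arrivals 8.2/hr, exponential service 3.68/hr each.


a = λ/μ = 8.2/3.68 = 2.2283; ρ = a/c = 0.4457
Σ_{k=0}^{4} a^k/k! (terms k=0..4) = 1.00000 + 2.22826 + 2.48257 + 1.84394 + 1.02719 = 8.58197
Tail: a^5/(5!(1−ρ)) = 54.93260/(120·0.5543) = 0.82578
P₀ = 1/(8.58197 + 0.82578) = 1/9.40775 = 0.106295

Final: 0.106295


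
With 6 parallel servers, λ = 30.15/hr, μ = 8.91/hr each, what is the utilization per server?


ρ = λ/(cμ) = 30.15/(6·8.91) = 30.15/53.46 = 0.5640

Final: 0.5640


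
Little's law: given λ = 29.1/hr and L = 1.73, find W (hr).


W = L/λ = 1.73/29.1 = 0.05945 hr

Final: 0.05945 hr


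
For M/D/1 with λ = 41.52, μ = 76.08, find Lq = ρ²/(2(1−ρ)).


ρ = 41.52/76.08 = 0.5457
M/D/1: Lq = ρ²/(2(1−ρ)) = 0.2978/(2·0.4543) = 0.32782

Final: 0.32782


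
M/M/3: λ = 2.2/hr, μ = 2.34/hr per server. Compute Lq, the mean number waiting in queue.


a = λ/μ = 0.9402; ρ = a/3 = 0.3134
P₀ = 0.387018
Lq = P₀·a^c·ρ / (c!·(1−ρ)²) = 0.387018·0.83104·0.3134/(6·0.47143)
= 0.03563

Final: 0.03563


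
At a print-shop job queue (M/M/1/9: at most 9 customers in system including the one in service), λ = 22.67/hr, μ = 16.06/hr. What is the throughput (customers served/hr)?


ρ = 1.4116; P_K = (1−ρ)ρ^9/(1−ρ^10) = 0.301163
λ_eff = λ(1 − P_K) = 22.67·(1 − 0.301163) = 22.67·0.698837 = 15.8426 /hr

Final: 15.8426 /hr


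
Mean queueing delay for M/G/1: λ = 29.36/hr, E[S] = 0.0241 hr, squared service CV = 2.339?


ρ = λ·E[S] = 29.36·0.0241 = 0.7076
E[S²] = E[S]²(1+C_s²) = 0.0241²·(1+2.339) = 0.001939
Wq = λ·E[S²]/(2(1−ρ)) = 29.36·0.001939/(2·0.2924) = 0.09736 hr

Final: 0.09736 hr


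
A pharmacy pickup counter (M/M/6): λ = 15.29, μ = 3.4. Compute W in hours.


a = 4.4971; ρ = 0.7495; P₀ = 0.009175
Lq = P₀·a^c·ρ/(c!(1−ρ)²) = 1.25899
Wq = Lq/λ = 1.25899/15.29 = 0.08234 hr
W = Wq + 1/μ = 0.08234 + 0.29412 = 0.37646 hr

Final: 0.37646 hr


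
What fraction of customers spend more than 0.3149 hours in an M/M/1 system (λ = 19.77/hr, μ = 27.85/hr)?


W ~ Exponential(μ−λ) for M/M/1.
μ − λ = 27.85 − 19.77 = 8.0800
P(W > t) = e^{−(μ−λ)t} = e^{−2.5444} = 0.078521

Final: 0.078521


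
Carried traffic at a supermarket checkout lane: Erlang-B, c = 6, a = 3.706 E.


B(6,3.706) = 0.096366 (Erlang-B)
Carried load = a(1 − B) = 3.706·(1 − 0.096366) = 3.706·0.903634 = 3.3489 E

Final: 3.3489 Erlangs


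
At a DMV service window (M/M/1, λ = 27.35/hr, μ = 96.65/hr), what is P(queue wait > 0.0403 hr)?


ρ = 27.35/96.65 = 0.2830
P(Wq > t) = ρ·e^{−(μ−λ)t} = 0.2830·e^{−2.7928}
= 0.2830·0.061250 = 0.017333

Final: 0.017333


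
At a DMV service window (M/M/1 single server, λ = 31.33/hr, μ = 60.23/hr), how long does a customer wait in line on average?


ρ = 31.33/60.23 = 0.5202
Wq = ρ/(μ−λ) = 0.5202/(60.23 − 31.33) = 0.5202/28.90 = 0.01800 hr

Final: 0.01800 hr


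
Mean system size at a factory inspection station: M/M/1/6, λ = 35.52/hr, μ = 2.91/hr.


ρ = 35.52/2.91 = 12.2062
L = ρ[1 − (K+1)ρ^K + Kρ^(K+1)] / [(1−ρ)(1−ρ^(K+1))]
Numerator: 12.2062·(1 − 7·3307347.351391 + 6·40370095.505636) = 2673998606.265094
Denominator: (-11.2062)·(-40370094.505636) = 452394770.387905
L = 2673998606.265094/452394770.387905 = 5.9108

Final: 5.9108


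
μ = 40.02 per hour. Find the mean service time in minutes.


Mean service time = 1/μ = 1/40.02 hour = 0.02499 hour
In minutes: 0.02499 × 60 = 1.4993 min

Final: 1.4993 min


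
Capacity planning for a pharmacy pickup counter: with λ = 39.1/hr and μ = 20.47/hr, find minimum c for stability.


Stability requires cμ > λ ⇔ c > λ/μ.
λ/μ = 39.1/20.47 = 1.9101
Minimum integer c = ⌊1.9101⌋ + 1 = 2
Check: 2·20.47 = 40.94 > 39.1, while 1·20.47 = 20.47 ≤ 39.1

Final: 2 servers


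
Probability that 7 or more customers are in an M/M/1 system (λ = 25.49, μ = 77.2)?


ρ = 25.49/77.2 = 0.3302
P(N ≥ n) = ρ^n = 0.3302^7 = 0.0004278

Final: 0.0004278


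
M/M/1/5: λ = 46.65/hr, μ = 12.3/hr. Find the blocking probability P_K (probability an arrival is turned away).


ρ = λ/μ = 46.65/12.3 = 3.7927
P_K = (1−ρ)ρ^K/(1−ρ^(K+1)) = (-2.7927·784.752455)/(1 − 2976.317239)
= -2191.564784/-2975.317239 = 0.736582

Final: 0.736582


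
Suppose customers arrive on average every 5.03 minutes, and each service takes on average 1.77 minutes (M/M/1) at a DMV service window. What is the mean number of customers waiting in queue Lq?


λ = 60/5.03 = 11.9284 /hr
μ = 60/1.77 = 33.8983 /hr
ρ = λ/μ = 11.9284/33.8983 = 0.3519
Lq = ρ²/(1−ρ) = 0.1238/0.6481 = 0.1911

Final: 0.1911


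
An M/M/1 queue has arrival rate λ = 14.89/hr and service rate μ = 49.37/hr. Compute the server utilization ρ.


ρ = λ/μ = 14.89/49.37 = 0.3016

Final: 0.3016


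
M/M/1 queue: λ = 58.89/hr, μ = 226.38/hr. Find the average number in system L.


ρ = λ/μ = 58.89/226.38 = 0.2601
L = ρ/(1−ρ) = 0.2601/(1 − 0.2601) = 0.2601/0.7399 = 0.3516

Final: 0.3516


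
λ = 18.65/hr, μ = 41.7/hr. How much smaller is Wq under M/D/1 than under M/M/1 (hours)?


ρ = 18.65/41.7 = 0.4472
Wq(M/M/1) = ρ/(μ−λ) = 0.4472/23.05 = 0.01940 hr
Wq(M/D/1) = ρ/(2(μ−λ)) = 0.009702 hr
Savings = 0.01940 − 0.009702 = 0.009702 hr

Final: 0.009702 hr


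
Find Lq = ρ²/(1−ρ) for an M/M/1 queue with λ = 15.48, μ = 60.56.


ρ = 15.48/60.56 = 0.2556
Lq = ρ²/(1−ρ) = 0.06534/0.7444 = 0.08778

Final: 0.08778


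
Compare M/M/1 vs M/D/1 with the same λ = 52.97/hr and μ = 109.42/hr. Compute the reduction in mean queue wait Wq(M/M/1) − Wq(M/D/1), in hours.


ρ = 52.97/109.42 = 0.4841
Wq(M/M/1) = ρ/(μ−λ) = 0.4841/56.45 = 0.008576 hr
Wq(M/D/1) = ρ/(2(μ−λ)) = 0.004288 hr
Savings = 0.008576 − 0.004288 = 0.004288 hr

Final: 0.004288 hr


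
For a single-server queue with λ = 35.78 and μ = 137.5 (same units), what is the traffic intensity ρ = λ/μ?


ρ = λ/μ = 35.78/137.5 = 0.2602

Final: 0.2602


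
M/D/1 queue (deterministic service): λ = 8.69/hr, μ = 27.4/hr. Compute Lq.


ρ = 8.69/27.4 = 0.3172
M/D/1: Lq = ρ²/(2(1−ρ)) = 0.1006/(2·0.6828) = 0.07365

Final: 0.07365


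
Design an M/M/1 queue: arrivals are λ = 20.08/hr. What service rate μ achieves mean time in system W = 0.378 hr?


W = 1/(μ−λ) ⇒ μ − λ = 1/W = 1/0.378 = 2.6455
μ = λ + 1/W = 20.08 + 2.6455 = 22.7255 per hr

Final: 22.7255 /hr


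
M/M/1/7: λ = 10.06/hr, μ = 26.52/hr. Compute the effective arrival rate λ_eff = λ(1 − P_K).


ρ = 0.3793; P_K = (1−ρ)ρ^7/(1−ρ^8) = 0.0007018
λ_eff = λ(1 − P_K) = 10.06·(1 − 0.0007018) = 10.06·0.999298 = 10.0529 /hr

Final: 10.0529 /hr


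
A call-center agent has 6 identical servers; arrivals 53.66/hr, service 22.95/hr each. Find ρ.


ρ = λ/(cμ) = 53.66/(6·22.95) = 53.66/137.70 = 0.3897

Final: 0.3897


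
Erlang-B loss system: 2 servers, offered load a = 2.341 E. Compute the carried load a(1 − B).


B(2,2.341) = 0.450596 (Erlang-B)
Carried load = a(1 − B) = 2.341·(1 − 0.450596) = 2.341·0.549404 = 1.2862 E

Final: 1.2862 Erlangs


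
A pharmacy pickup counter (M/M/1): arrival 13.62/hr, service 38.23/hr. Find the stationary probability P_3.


ρ = 13.62/38.23 = 0.3563
P_n = (1−ρ)·ρ^n = (1 − 0.3563)·0.3563^3 = 0.6437·0.045219 = 0.029109

Final: 0.029109


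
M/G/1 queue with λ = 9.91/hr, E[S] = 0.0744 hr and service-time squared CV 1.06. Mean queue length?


ρ = λ·E[S] = 9.91·0.0744 = 0.7373
Lq = ρ²(1+C_s²)/(2(1−ρ)) = 0.5436·(1+1.06)/(2·0.2627)
= 0.5436·2.0600/0.5254 = 2.13146

Final: 2.13146


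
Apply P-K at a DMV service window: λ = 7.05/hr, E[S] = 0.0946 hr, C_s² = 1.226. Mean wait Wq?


ρ = λ·E[S] = 7.05·0.0946 = 0.6669
E[S²] = E[S]²(1+C_s²) = 0.0946²·(1+1.226) = 0.019921
Wq = λ·E[S²]/(2(1−ρ)) = 7.05·0.019921/(2·0.3331) = 0.21083 hr

Final: 0.21083 hr


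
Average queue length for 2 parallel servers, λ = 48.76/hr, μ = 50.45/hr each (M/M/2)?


a = λ/μ = 0.9665; ρ = a/2 = 0.4833
P₀ = 0.348390
Lq = P₀·a^c·ρ / (c!·(1−ρ)²) = 0.348390·0.93413·0.4833/(2·0.26703)
= 0.29448

Final: 0.29448


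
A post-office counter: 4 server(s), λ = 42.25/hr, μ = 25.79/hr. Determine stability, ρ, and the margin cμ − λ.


Total capacity cμ = 4·25.79 = 103.16/hr
ρ = λ/(cμ) = 42.25/103.16 = 0.4096
Stable ⇔ ρ < 1: YES
Spare capacity = cμ − λ = 103.16 − 42.25 = 60.91/hr

Final: ρ = 0.4096; stable; margin = 60.91/hr


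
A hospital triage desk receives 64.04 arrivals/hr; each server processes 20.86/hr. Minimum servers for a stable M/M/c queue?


Stability requires cμ > λ ⇔ c > λ/μ.
λ/μ = 64.04/20.86 = 3.0700
Minimum integer c = ⌊3.0700⌋ + 1 = 4
Check: 4·20.86 = 83.44 > 64.04, while 3·20.86 = 62.58 ≤ 64.04

Final: 4 servers


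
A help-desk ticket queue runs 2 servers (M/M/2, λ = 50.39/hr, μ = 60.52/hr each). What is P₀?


a = λ/μ = 50.39/60.52 = 0.8326; ρ = a/c = 0.4163
Σ_{k=0}^{1} a^k/k! (terms k=0..1) = 1.00000 + 0.83262 = 1.83262
Tail: a^2/(2!(1−ρ)) = 0.69325/(2·0.5837) = 0.59385
P₀ = 1/(1.83262 + 0.59385) = 1/2.42647 = 0.412122

Final: 0.412122


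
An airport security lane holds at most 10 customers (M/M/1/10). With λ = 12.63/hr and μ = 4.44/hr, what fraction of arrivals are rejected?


ρ = λ/μ = 12.63/4.44 = 2.8446
P_K = (1−ρ)ρ^K/(1−ρ^(K+1)) = (-1.8446·34689.960426)/(1 − 98678.873915)
= -63988.913489/-98677.873915 = 0.648463

Final: 0.648463


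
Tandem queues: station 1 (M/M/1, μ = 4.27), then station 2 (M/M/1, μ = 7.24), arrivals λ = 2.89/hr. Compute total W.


Each node sees arrival rate λ = 2.89/hr (tandem ⇒ throughput preserved).
W₁ = 1/(μ₁−λ) = 1/(4.27−2.89) = 0.72464 hr
W₂ = 1/(μ₂−λ) = 1/(7.24−2.89) = 0.22989 hr
W_total = W₁ + W₂ = 0.72464 + 0.22989 = 0.95452 hr

Final: 0.95452 hr


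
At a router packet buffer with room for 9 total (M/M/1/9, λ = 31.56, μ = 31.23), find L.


ρ = 31.56/31.23 = 1.0106
L = ρ[1 − (K+1)ρ^K + Kρ^(K+1)] / [(1−ρ)(1−ρ^(K+1))]
Numerator: 1.0106·(1 − 10·1.099221 + 9·1.110836) = 0.005372
Denominator: (-0.01057)·(-0.110836) = 0.001171
L = 0.005372/0.001171 = 4.5867

Final: 4.5867


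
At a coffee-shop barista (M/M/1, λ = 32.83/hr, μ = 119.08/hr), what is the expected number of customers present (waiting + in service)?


ρ = λ/μ = 32.83/119.08 = 0.2757
L = ρ/(1−ρ) = 0.2757/(1 − 0.2757) = 0.2757/0.7243 = 0.3806

Final: 0.3806


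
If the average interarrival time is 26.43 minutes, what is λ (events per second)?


λ = 1/(interarrival time) in consistent units.
1 second = 0.0166667 min, so λ = 0.0166667/26.43 = 0.0006306 per second

Final: 0.0006306 /sec


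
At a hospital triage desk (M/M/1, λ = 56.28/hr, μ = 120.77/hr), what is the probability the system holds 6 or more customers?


ρ = 56.28/120.77 = 0.4660
P(N ≥ n) = ρ^n = 0.4660^6 = 0.010242

Final: 0.010242


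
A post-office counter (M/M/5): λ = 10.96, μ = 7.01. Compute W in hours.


a = 1.5635; ρ = 0.3127; P₀ = 0.208989
Lq = P₀·a^c·ρ/(c!(1−ρ)²) = 0.01077
Wq = Lq/λ = 0.01077/10.96 = 0.0009827 hr
W = Wq + 1/μ = 0.0009827 + 0.14265 = 0.14364 hr

Final: 0.14364 hr


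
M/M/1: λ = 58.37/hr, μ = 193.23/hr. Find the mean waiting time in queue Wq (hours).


ρ = 58.37/193.23 = 0.3021
Wq = ρ/(μ−λ) = 0.3021/(193.23 − 58.37) = 0.3021/134.86 = 0.002240 hr

Final: 0.002240 hr


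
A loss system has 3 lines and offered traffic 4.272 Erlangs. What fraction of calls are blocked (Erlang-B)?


B(c,a) = (a^c/c!) / Σ_{k=0}^{c} a^k/k!
a^3/3! = 12.993989
Σ terms (k=0..3): 1.00000 + 4.27200 + 9.12499 + 12.99399 = 27.390981
B = 12.993989/27.390981 = 0.474389

Final: 0.474389


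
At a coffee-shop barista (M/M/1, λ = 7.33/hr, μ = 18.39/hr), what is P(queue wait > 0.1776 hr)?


ρ = 7.33/18.39 = 0.3986
P(Wq > t) = ρ·e^{−(μ−λ)t} = 0.3986·e^{−1.9643}
= 0.3986·0.140260 = 0.055906

Final: 0.055906


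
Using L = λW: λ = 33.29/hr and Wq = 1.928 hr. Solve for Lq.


Lq = λWq = 33.29·1.928 = 64.1831

Final: 64.1831


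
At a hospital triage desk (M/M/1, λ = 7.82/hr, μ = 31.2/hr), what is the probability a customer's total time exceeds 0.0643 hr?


W ~ Exponential(μ−λ) for M/M/1.
μ − λ = 31.2 − 7.82 = 23.3800
P(W > t) = e^{−(μ−λ)t} = e^{−1.5033} = 0.222387

Final: 0.222387


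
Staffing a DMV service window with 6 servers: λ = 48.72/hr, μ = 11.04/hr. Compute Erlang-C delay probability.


a = λ/μ = 4.4130; ρ = a/6 = 0.7355
P₀ = 0.010203 (from M/M/c formula)
C(c,a) = [a^c/(c!(1−ρ))]·P₀ = [7386.33902/(720·0.2645)]·0.010203
= 38.78671·0.010203 = 0.395733

Final: 0.395733


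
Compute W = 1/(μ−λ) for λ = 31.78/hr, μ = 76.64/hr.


W = 1/(μ−λ) = 1/(76.64 − 31.78) = 1/44.86 = 0.02229 hr

Final: 0.02229 hr


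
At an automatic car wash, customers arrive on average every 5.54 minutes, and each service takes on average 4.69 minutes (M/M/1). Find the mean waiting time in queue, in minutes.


λ = 60/5.54 = 10.8303 /hr
μ = 60/4.69 = 12.7932 /hr
ρ = λ/μ = 10.8303/12.7932 = 0.8466
Wq = ρ/(μ−λ) = 0.8466/(12.7932−10.8303) = 0.43130 hr
In minutes: 0.43130·60 = 25.878 min

Final: 25.878 min


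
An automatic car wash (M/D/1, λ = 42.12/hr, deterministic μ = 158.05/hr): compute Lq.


ρ = 42.12/158.05 = 0.2665
M/D/1: Lq = ρ²/(2(1−ρ)) = 0.07102/(2·0.7335) = 0.04841

Final: 0.04841


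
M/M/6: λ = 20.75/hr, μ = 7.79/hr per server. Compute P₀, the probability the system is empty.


a = λ/μ = 20.75/7.79 = 2.6637; ρ = a/c = 0.4439
Σ_{k=0}^{5} a^k/k! (terms k=0..5) = 1.00000 + 2.66367 + 3.54757 + 3.14986 + 2.09755 + 1.11743 = 13.57608
Tail: a^6/(6!(1−ρ)) = 357.17731/(720·0.5561) = 0.89214
P₀ = 1/(13.57608 + 0.89214) = 1/14.46822 = 0.069117

Final: 0.069117


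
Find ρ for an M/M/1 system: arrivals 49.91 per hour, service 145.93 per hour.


ρ = λ/μ = 49.91/145.93 = 0.3420

Final: 0.3420


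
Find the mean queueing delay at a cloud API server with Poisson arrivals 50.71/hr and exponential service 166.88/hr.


ρ = 50.71/166.88 = 0.3039
Wq = ρ/(μ−λ) = 0.3039/(166.88 − 50.71) = 0.3039/116.17 = 0.002616 hr

Final: 0.002616 hr


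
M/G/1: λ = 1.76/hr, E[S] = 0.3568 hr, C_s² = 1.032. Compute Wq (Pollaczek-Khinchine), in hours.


ρ = λ·E[S] = 1.76·0.3568 = 0.6280
E[S²] = E[S]²(1+C_s²) = 0.3568²·(1+1.032) = 0.258686
Wq = λ·E[S²]/(2(1−ρ)) = 1.76·0.258686/(2·0.3720) = 0.61189 hr

Final: 0.61189 hr


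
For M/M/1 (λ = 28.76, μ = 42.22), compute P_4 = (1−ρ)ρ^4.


ρ = 28.76/42.22 = 0.6812
P_n = (1−ρ)·ρ^n = (1 − 0.6812)·0.6812^4 = 0.3188·0.215319 = 0.068645

Final: 0.068645


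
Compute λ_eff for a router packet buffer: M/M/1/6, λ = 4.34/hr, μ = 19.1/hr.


ρ = 0.2272; P_K = (1−ρ)ρ^6/(1−ρ^7) = 0.0001064
λ_eff = λ(1 − P_K) = 4.34·(1 − 0.0001064) = 4.34·0.999894 = 4.3395 /hr

Final: 4.3395 /hr


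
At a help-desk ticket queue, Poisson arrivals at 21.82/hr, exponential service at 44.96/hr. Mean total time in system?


W = 1/(μ−λ) = 1/(44.96 − 21.82) = 1/23.14 = 0.04322 hr

Final: 0.04322 hr


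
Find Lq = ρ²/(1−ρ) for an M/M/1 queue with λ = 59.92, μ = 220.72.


ρ = 59.92/220.72 = 0.2715
Lq = ρ²/(1−ρ) = 0.07370/0.7285 = 0.1012

Final: 0.1012


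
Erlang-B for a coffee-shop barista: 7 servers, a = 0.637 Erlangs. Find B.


B(c,a) = (a^c/c!) / Σ_{k=0}^{c} a^k/k!
a^7/7! = 0.000008444
Σ terms (k=0..7): 1.00000 + 0.63700 + 0.20288 + 0.04308 + 0.006860 + 0.0008740 + 0.00009279 + 0.000008444 = 1.890799
B = 0.000008444/1.890799 = 0.000004466

Final: 0.000004466


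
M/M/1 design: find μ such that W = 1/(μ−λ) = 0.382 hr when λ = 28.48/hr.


W = 1/(μ−λ) ⇒ μ − λ = 1/W = 1/0.382 = 2.6178
μ = λ + 1/W = 28.48 + 2.6178 = 31.0978 per hr

Final: 31.0978 /hr


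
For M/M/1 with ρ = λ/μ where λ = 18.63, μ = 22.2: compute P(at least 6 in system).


ρ = 18.63/22.2 = 0.8392
P(N ≥ n) = ρ^n = 0.8392^6 = 0.349268

Final: 0.349268


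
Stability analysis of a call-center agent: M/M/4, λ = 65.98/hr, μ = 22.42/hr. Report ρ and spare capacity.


Total capacity cμ = 4·22.42 = 89.68/hr
ρ = λ/(cμ) = 65.98/89.68 = 0.7357
Stable ⇔ ρ < 1: YES
Spare capacity = cμ − λ = 89.68 − 65.98 = 23.70/hr

Final: ρ = 0.7357; stable; margin = 23.70/hr


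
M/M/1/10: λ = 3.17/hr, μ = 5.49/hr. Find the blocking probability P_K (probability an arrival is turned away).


ρ = λ/μ = 3.17/5.49 = 0.5774
P_K = (1−ρ)ρ^K/(1−ρ^(K+1)) = (0.4226·0.004120)/(1 − 0.002379)
= 0.001741/0.997621 = 0.001745

Final: 0.001745


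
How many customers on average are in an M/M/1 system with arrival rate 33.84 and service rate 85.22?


ρ = λ/μ = 33.84/85.22 = 0.3971
L = ρ/(1−ρ) = 0.3971/(1 − 0.3971) = 0.3971/0.6029 = 0.6586

Final: 0.6586


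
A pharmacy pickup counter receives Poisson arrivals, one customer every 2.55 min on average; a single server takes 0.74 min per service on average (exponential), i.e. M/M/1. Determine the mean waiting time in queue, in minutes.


λ = 60/2.55 = 23.5294 /hr
μ = 60/0.74 = 81.0811 /hr
ρ = λ/μ = 23.5294/81.0811 = 0.2902
Wq = ρ/(μ−λ) = 0.2902/(81.0811−23.5294) = 0.005042 hr
In minutes: 0.005042·60 = 0.3025 min

Final: 0.3025 min


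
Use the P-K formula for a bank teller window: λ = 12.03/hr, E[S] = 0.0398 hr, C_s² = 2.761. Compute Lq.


ρ = λ·E[S] = 12.03·0.0398 = 0.4788
Lq = ρ²(1+C_s²)/(2(1−ρ)) = 0.2292·(1+2.761)/(2·0.5212)
= 0.2292·3.7610/1.0424 = 0.82711

Final: 0.82711


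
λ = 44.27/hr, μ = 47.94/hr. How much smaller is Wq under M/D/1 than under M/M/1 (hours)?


ρ = 44.27/47.94 = 0.9234
Wq(M/M/1) = ρ/(μ−λ) = 0.9234/3.67 = 0.25162 hr
Wq(M/D/1) = ρ/(2(μ−λ)) = 0.12581 hr
Savings = 0.25162 − 0.12581 = 0.12581 hr

Final: 0.12581 hr


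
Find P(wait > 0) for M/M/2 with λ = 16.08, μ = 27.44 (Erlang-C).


a = λ/μ = 0.5860; ρ = a/2 = 0.2930
P₀ = 0.546787 (from M/M/c formula)
C(c,a) = [a^c/(c!(1−ρ))]·P₀ = [0.34340/(2·0.7070)]·0.546787
= 0.24286·0.546787 = 0.132793

Final: 0.132793


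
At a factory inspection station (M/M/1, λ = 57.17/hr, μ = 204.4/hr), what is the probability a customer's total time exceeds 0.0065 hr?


W ~ Exponential(μ−λ) for M/M/1.
μ − λ = 204.4 − 57.17 = 147.2300
P(W > t) = e^{−(μ−λ)t} = e^{−0.9570} = 0.384045

Final: 0.384045


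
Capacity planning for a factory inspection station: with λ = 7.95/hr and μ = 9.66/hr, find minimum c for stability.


Stability requires cμ > λ ⇔ c > λ/μ.
λ/μ = 7.95/9.66 = 0.8230
Minimum integer c = ⌊0.8230⌋ + 1 = 1
Check: 1·9.66 = 9.66 > 7.95, while 0·9.66 = 0.00 ≤ 7.95

Final: 1 servers


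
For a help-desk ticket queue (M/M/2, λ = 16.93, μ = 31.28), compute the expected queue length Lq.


a = λ/μ = 0.5412; ρ = a/2 = 0.2706
P₀ = 0.574034
Lq = P₀·a^c·ρ / (c!·(1−ρ)²) = 0.574034·0.29294·0.2706/(2·0.53199)
= 0.04277

Final: 0.04277


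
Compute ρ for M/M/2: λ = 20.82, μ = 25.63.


ρ = λ/(cμ) = 20.82/(2·25.63) = 20.82/51.26 = 0.4062

Final: 0.4062


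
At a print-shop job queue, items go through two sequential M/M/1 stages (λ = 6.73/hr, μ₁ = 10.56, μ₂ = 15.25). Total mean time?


Each node sees arrival rate λ = 6.73/hr (tandem ⇒ throughput preserved).
W₁ = 1/(μ₁−λ) = 1/(10.56−6.73) = 0.26110 hr
W₂ = 1/(μ₂−λ) = 1/(15.25−6.73) = 0.11737 hr
W_total = W₁ + W₂ = 0.26110 + 0.11737 = 0.37847 hr

Final: 0.37847 hr


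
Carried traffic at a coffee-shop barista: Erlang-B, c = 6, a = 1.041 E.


B(6,1.041) = 0.0006242 (Erlang-B)
Carried load = a(1 − B) = 1.041·(1 − 0.0006242) = 1.041·0.999376 = 1.0404 E

Final: 1.0404 Erlangs


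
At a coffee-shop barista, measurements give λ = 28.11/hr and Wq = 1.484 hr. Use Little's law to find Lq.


Lq = λWq = 28.11·1.484 = 41.7152

Final: 41.7152


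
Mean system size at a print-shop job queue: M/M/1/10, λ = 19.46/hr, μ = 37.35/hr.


ρ = 19.46/37.35 = 0.5210
L = ρ[1 − (K+1)ρ^K + Kρ^(K+1)] / [(1−ρ)(1−ρ^(K+1))]
Numerator: 0.5210·(1 − 11·0.001474 + 10·0.0007680) = 0.516571
Denominator: (0.4790)·(0.999232) = 0.478615
L = 0.516571/0.478615 = 1.0793

Final: 1.0793


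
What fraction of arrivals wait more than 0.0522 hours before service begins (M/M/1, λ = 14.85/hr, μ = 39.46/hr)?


ρ = 14.85/39.46 = 0.3763
P(Wq > t) = ρ·e^{−(μ−λ)t} = 0.3763·e^{−1.2846}
= 0.3763·0.276750 = 0.104149

Final: 0.104149


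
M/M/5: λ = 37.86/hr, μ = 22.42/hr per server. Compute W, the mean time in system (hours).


a = 1.6887; ρ = 0.3377; P₀ = 0.184208
Lq = P₀·a^c·ρ/(c!(1−ρ)²) = 0.01623
Wq = Lq/λ = 0.01623/37.86 = 0.0004287 hr
W = Wq + 1/μ = 0.0004287 + 0.04460 = 0.04503 hr

Final: 0.04503 hr


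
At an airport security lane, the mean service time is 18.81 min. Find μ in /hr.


μ = 1/(service time) in consistent units.
1 hour = 60 min, so μ = 60/18.81 = 3.1898 per hour

Final: 3.1898 /hr


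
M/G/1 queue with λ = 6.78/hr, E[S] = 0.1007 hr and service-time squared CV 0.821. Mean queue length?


ρ = λ·E[S] = 6.78·0.1007 = 0.6827
Lq = ρ²(1+C_s²)/(2(1−ρ)) = 0.4661·(1+0.821)/(2·0.3173)
= 0.4661·1.8210/0.6345 = 1.33780

Final: 1.33780


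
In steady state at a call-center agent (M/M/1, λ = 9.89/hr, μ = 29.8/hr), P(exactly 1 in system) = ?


ρ = 9.89/29.8 = 0.3319
P_n = (1−ρ)·ρ^n = (1 − 0.3319)·0.3319^1 = 0.6681·0.331879 = 0.221735

Final: 0.221735


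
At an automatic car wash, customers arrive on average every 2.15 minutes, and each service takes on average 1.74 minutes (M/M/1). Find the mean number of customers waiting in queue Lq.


λ = 60/2.15 = 27.9070 /hr
μ = 60/1.74 = 34.4828 /hr
ρ = λ/μ = 27.9070/34.4828 = 0.8093
Lq = ρ²/(1−ρ) = 0.6550/0.1907 = 3.4346

Final: 3.4346


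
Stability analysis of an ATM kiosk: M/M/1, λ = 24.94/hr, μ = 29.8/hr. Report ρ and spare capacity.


Total capacity cμ = 1·29.8 = 29.80/hr
ρ = λ/(cμ) = 24.94/29.80 = 0.8369
Stable ⇔ ρ < 1: YES
Spare capacity = cμ − λ = 29.80 − 24.94 = 4.86/hr

Final: ρ = 0.8369; stable; margin = 4.86/hr


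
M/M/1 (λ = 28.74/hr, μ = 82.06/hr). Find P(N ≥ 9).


ρ = 28.74/82.06 = 0.3502
P(N ≥ n) = ρ^n = 0.3502^9 = 0.00007929

Final: 0.00007929


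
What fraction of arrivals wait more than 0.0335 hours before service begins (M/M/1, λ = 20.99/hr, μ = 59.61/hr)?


ρ = 20.99/59.61 = 0.3521
P(Wq > t) = ρ·e^{−(μ−λ)t} = 0.3521·e^{−1.2938}
= 0.3521·0.274235 = 0.096564

Final: 0.096564


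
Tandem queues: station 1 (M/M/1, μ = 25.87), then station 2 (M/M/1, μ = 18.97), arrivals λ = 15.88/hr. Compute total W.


Each node sees arrival rate λ = 15.88/hr (tandem ⇒ throughput preserved).
W₁ = 1/(μ₁−λ) = 1/(25.87−15.88) = 0.10010 hr
W₂ = 1/(μ₂−λ) = 1/(18.97−15.88) = 0.32362 hr
W_total = W₁ + W₂ = 0.10010 + 0.32362 = 0.42372 hr

Final: 0.42372 hr


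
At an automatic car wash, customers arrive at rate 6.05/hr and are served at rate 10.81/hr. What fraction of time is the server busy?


ρ = λ/μ = 6.05/10.81 = 0.5597

Final: 0.5597


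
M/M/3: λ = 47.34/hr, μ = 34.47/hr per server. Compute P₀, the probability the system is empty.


a = λ/μ = 47.34/34.47 = 1.3734; ρ = a/c = 0.4578
Σ_{k=0}^{2} a^k/k! (terms k=0..2) = 1.00000 + 1.37337 + 0.94307 = 3.31644
Tail: a^3/(3!(1−ρ)) = 2.59036/(6·0.5422) = 0.79624
P₀ = 1/(3.31644 + 0.79624) = 1/4.11267 = 0.243151

Final: 0.243151


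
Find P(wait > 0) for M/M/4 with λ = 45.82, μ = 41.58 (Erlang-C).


a = λ/μ = 1.1020; ρ = a/4 = 0.2755
P₀ = 0.331457 (from M/M/c formula)
C(c,a) = [a^c/(c!(1−ρ))]·P₀ = [1.47463/(24·0.7245)]·0.331457
= 0.08481·0.331457 = 0.028110

Final: 0.028110


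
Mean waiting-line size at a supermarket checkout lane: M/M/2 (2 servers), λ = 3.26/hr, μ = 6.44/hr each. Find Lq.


a = λ/μ = 0.5062; ρ = a/2 = 0.2531
P₀ = 0.596035
Lq = P₀·a^c·ρ / (c!·(1−ρ)²) = 0.596035·0.25625·0.2531/(2·0.55785)
= 0.03465

Final: 0.03465


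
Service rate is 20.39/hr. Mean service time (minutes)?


Mean service time = 1/μ = 1/20.39 hour = 0.04904 hour
In minutes: 0.04904 × 60 = 2.9426 min

Final: 2.9426 min


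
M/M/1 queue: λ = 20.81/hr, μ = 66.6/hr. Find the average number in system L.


ρ = λ/μ = 20.81/66.6 = 0.3125
L = ρ/(1−ρ) = 0.3125/(1 − 0.3125) = 0.3125/0.6875 = 0.4545

Final: 0.4545


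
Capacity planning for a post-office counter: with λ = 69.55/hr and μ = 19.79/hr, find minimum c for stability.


Stability requires cμ > λ ⇔ c > λ/μ.
λ/μ = 69.55/19.79 = 3.5144
Minimum integer c = ⌊3.5144⌋ + 1 = 4
Check: 4·19.79 = 79.16 > 69.55, while 3·19.79 = 59.37 ≤ 69.55

Final: 4 servers


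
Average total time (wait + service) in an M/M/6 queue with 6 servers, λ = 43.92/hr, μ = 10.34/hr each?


a = 4.2476; ρ = 0.7079; P₀ = 0.012492
Lq = P₀·a^c·ρ/(c!(1−ρ)²) = 0.84558
Wq = Lq/λ = 0.84558/43.92 = 0.01925 hr
W = Wq + 1/μ = 0.01925 + 0.09671 = 0.11596 hr

Final: 0.11596 hr
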